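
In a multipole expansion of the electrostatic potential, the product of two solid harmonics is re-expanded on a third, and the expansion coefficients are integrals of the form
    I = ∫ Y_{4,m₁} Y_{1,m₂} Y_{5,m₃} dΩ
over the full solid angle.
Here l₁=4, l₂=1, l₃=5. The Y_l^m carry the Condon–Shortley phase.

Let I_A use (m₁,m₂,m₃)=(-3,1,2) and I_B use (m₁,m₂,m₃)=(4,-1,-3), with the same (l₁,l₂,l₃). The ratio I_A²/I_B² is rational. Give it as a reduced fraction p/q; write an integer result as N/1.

l's match ⇒ only the (l;m) 3-j factors differ between A and B.
A: triangle coeff Δ(4,1,5) = 1/495; Σ_t [0,0]: t=0:+1/10080 = 1/10080; (3j)²=1/165 [(4 1 5; -3 1 2)], sign=-1
B: triangle coeff Δ(4,1,5) = 1/495; Σ_t [0,0]: t=0:+1/80640 = 1/80640; (3j)²=1/495 [(4 1 5; 4 -1 -3)], sign=+1
I_A²/I_B² = (1/165)/(1/495) = 3/1

3/1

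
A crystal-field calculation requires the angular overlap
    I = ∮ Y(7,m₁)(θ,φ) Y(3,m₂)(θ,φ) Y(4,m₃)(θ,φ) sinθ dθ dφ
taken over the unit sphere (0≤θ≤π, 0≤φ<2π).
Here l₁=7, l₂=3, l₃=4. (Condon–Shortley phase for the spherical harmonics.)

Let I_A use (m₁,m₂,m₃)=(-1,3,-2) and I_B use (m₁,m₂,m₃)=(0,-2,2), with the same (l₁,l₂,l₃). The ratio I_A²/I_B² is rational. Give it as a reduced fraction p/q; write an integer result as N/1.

Shared (l₁,l₂,l₃)=(7,3,4): N and (l;000)² cancel in I_A²/I_B².
A: Δ = 6!·8!·0!/15! = 1/45045; Racah Σ t=6..6: t=6:+1/1036800 = 1/1036800; ⇒ 3j(7 3 4; -1 3 -2)² = 4/6435, sgn +1
B: Δ = 6!·8!·0!/15! = 1/45045; Racah Σ t=1..1: t=1:−1/172800 = -1/172800; ⇒ 3j(7 3 4; 0 -2 2)² = 7/2145, sgn -1
I_A²/I_B² = (4/6435)/(7/2145) = 4/21

4/21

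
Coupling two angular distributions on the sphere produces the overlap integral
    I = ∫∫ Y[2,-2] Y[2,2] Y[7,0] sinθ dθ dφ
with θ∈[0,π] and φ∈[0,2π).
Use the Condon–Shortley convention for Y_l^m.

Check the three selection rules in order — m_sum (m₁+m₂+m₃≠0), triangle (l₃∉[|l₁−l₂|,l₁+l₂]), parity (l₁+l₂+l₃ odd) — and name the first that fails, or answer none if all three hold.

triangle

Σmᵢ = 0  ✓
l₃∈[|l₁−l₂|,l₁+l₂]=[0,4], have l₃=7  ✗
Σlᵢ = 11 ⇒ odd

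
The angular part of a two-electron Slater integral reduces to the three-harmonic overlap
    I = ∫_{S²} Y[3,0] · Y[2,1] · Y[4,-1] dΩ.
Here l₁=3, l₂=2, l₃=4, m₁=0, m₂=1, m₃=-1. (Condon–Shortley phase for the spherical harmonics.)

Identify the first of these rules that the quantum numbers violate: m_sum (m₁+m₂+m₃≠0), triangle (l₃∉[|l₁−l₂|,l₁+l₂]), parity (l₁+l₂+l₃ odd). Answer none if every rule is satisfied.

azimuthal sum: 0 + 1 − 1 = 0  ✓
1 ≤ 4 ≤ 5 (triangle on l)  ✓
L = 3 + 2 + 4 = 9 (odd)  ✗

parity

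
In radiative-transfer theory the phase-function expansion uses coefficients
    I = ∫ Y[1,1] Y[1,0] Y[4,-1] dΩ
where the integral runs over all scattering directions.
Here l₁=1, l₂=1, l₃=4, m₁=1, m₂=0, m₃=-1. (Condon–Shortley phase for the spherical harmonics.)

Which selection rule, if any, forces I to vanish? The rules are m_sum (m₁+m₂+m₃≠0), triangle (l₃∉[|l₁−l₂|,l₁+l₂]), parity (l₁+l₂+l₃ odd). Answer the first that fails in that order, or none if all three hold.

azimuthal sum: 1 + 0 − 1 = 0  ✓
0 ≤ 4 ≤ 2 (triangle on l)  ✗
L = 1 + 1 + 4 = 6 (even)

triangle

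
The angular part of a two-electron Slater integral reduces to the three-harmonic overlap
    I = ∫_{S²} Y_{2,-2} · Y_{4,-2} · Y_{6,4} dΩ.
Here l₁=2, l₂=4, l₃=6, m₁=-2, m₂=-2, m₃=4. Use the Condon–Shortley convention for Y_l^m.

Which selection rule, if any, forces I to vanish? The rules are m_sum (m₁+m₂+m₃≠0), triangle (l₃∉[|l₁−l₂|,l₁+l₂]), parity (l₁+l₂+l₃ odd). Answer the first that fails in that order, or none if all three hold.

Σmᵢ = 0  ✓
l₃∈[|l₁−l₂|,l₁+l₂]=[2,6], have l₃=6  ✓
Σlᵢ = 12 ⇒ even  ✓

none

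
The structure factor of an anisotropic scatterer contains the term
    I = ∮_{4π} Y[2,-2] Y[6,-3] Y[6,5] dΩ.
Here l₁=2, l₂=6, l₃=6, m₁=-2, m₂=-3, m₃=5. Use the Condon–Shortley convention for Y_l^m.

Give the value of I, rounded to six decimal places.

0.120286

Checks pass: Σm=0; 14 even; l₃=6∈[4,8].
(2·2+1)(2·6+1)(2·6+1) = 845
Δ: 2! 2! 10! / 15! → 1/90090
sum: t=0:+1/69120 t=1:−1/14400 t=2:+1/69120 = -7/172800
3j²(2 6 6; 0 0 0) = Δ·Π!·Σ² = 14/715  (sign -1)
sum: t=2:+1/1451520 = 1/1451520
3j²(2 6 6; -2 -3 5) = Δ·Π!·Σ² = 1/91  (sign -1)
combine: 4πI² = 845·14/715·1/91 = 2/11
take √, sign +1: I = 0.12028562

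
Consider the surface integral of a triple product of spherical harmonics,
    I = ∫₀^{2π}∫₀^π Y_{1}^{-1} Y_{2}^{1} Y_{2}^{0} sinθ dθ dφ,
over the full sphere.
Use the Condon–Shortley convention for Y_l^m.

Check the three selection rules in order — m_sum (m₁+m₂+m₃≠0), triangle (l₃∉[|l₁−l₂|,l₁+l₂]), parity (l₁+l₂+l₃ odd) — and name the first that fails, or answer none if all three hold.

m₁+m₂+m₃ = -1 + 1 + 0 = 0  ✓
triangle: |1−2|=1 ≤ l₃=2 ≤ 1+2=3  ✓
parity: l₁+l₂+l₃ = 5 is odd  ✗

parity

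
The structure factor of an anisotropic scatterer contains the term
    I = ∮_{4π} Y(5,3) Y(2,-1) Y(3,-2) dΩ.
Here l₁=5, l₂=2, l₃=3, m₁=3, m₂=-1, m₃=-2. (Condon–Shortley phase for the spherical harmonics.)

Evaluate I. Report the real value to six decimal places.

Checks pass: Σm=0; 10 even; l₃=3∈[3,7].
(2·5+1)(2·2+1)(2·3+1) = 385
Δ: 4! 6! 0! / 11! → 1/2310
sum: t=2:+1/144 = 1/144
3j²(5 2 3; 0 0 0) = Δ·Π!·Σ² = 10/231  (sign -1)
sum: t=1:−1/720 = -1/720
3j²(5 2 3; 3 -1 -2) = Δ·Π!·Σ² = 8/165  (sign +1)
combine: 4πI² = 385·10/231·8/165 = 80/99
take √, sign -1: I = -0.25358436

-0.253584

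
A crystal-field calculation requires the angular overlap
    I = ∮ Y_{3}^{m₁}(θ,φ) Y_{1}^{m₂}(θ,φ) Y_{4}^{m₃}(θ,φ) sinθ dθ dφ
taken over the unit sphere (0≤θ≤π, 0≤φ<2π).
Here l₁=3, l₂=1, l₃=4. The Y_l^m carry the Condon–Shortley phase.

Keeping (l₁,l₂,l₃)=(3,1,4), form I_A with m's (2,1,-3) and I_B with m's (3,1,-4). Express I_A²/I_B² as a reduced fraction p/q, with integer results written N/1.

3/4

Shared (l₁,l₂,l₃)=(3,1,4): N and (l;000)² cancel in I_A²/I_B².
A: Δ = 0!·6!·2!/9! = 1/252; Racah Σ t=0..0: t=0:+1/240 = 1/240; ⇒ 3j(3 1 4; 2 1 -3)² = 1/12, sgn -1
B: Δ = 0!·6!·2!/9! = 1/252; Racah Σ t=0..0: t=0:+1/1440 = 1/1440; ⇒ 3j(3 1 4; 3 1 -4)² = 1/9, sgn +1
I_A²/I_B² = (1/12)/(1/9) = 3/4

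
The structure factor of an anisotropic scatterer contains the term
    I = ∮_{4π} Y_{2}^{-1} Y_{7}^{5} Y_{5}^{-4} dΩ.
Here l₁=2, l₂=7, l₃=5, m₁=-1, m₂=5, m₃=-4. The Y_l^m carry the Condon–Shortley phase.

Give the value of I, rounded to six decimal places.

-0.237707

m-sum 0 ✓  L=14 even ✓  5≤5≤9 ✓
Π(2lᵢ+1) = 5×15×11 = 825
triangle coeff Δ(2,7,5) = 1/15015
Σ_t [2,2]: t=2:+1/57600 = 1/57600
(3j)²=21/715 [(2 7 5; 0 0 0)], sign=-1
Σ_t [3,3]: t=3:−1/2177280 = -1/2177280
(3j)²=8/273 [(2 7 5; -1 5 -4)], sign=+1
⇒ 4πI² = 120/169
I = (-1)√(120/169/(4π)) = -0.23770720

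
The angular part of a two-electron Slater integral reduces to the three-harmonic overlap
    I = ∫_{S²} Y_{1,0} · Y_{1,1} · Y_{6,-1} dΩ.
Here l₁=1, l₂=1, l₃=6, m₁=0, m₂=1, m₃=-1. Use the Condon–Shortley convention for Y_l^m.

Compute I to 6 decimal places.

l₃=6 ∉ [0,2] — triangle fails ⇒ I = 0

0.000000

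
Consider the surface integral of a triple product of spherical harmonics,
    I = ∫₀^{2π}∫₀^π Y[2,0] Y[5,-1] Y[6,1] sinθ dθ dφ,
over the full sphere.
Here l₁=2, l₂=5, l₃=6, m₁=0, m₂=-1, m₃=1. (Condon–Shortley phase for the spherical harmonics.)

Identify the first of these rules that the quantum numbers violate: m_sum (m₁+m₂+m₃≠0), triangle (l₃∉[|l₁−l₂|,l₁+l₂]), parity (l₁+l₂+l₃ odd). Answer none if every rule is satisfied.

parity

Σmᵢ = 0  ✓
l₃∈[|l₁−l₂|,l₁+l₂]=[3,7], have l₃=6  ✓
Σlᵢ = 13 ⇒ odd  ✗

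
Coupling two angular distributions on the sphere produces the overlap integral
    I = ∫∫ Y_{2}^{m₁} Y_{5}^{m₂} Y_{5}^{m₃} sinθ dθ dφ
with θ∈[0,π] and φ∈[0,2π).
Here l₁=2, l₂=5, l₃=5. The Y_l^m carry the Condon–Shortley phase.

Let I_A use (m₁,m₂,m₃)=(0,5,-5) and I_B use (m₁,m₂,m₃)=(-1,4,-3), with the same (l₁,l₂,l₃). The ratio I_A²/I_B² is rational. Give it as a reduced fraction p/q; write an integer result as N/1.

75/49

l's match ⇒ only the (l;m) 3-j factors differ between A and B.
A: triangle coeff Δ(2,5,5) = 1/38610; Σ_t [2,2]: t=2:+1/161280 = 1/161280; (3j)²=15/286 [(2 5 5; 0 5 -5)], sign=+1
B: triangle coeff Δ(2,5,5) = 1/38610; Σ_t [1,2]: t=1:−1/80640 t=2:+1/10080 = 1/11520; (3j)²=49/1430 [(2 5 5; -1 4 -3)], sign=+1
I_A²/I_B² = (15/286)/(49/1430) = 75/49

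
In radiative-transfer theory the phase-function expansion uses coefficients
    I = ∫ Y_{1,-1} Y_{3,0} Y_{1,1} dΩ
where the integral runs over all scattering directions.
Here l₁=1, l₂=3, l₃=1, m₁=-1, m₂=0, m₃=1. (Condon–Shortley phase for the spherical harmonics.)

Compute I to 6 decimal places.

l₃=1 ∉ [2,4] — triangle fails ⇒ I = 0

0.000000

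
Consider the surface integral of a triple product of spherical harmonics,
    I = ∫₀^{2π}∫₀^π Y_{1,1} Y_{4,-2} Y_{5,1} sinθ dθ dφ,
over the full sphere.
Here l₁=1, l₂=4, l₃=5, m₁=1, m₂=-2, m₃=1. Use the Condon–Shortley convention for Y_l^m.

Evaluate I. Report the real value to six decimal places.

-0.120286

m-sum 0 ✓  L=10 even ✓  3≤5≤5 ✓
Π(2lᵢ+1) = 3×9×11 = 297
triangle coeff Δ(1,4,5) = 1/495
Σ_t [0,0]: t=0:+1/576 = 1/576
(3j)²=5/99 [(1 4 5; 0 0 0)], sign=-1
Σ_t [0,0]: t=0:+1/2880 = 1/2880
(3j)²=2/165 [(1 4 5; 1 -2 1)], sign=+1
⇒ 4πI² = 2/11
I = (-1)√(2/11/(4π)) = -0.12028562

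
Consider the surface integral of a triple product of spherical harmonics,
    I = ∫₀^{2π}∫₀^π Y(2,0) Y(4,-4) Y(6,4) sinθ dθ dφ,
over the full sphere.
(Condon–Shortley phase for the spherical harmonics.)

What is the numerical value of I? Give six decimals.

0.106690

Rules hold: Σm=0, L=12 even, 2≤6≤6.
N = 5·9·13 = 585
Δ = 0!·4!·8!/13! = 1/6435
Racah Σ t=0..0: t=0:+1/2304 = 1/2304
⇒ 3j(2 4 6; 0 0 0)² = 5/143, sgn +1
Racah Σ t=0..0: t=0:+1/161280 = 1/161280
⇒ 3j(2 4 6; 0 -4 4)² = 1/143, sgn +1
4πI² = N·(3j₀)²·(3jₘ)² = 225/1573
I = +1·√(0.143039/4π) = 0.10668957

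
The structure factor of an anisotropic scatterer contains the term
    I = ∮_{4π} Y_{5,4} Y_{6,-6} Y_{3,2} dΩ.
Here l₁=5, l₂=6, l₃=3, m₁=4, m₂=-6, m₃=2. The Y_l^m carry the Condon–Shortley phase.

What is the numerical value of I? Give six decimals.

Rules hold: Σm=0, L=14 even, 1≤3≤11.
N = 11·13·7 = 1001
Δ = 8!·2!·4!/15! = 1/675675
Racah Σ t=3..5: t=3:−1/8640 t=4:+1/2304 t=5:−1/8640 = 7/34560
⇒ 3j(5 6 3; 0 0 0)² = 7/429, sgn -1
Racah Σ t=0..0: t=0:+1/967680 = 1/967680
⇒ 3j(5 6 3; 4 -6 2)² = 3/91, sgn -1
4πI² = N·(3j₀)²·(3jₘ)² = 7/13
I = +1·√(0.538462/4π) = 0.20700098

0.207001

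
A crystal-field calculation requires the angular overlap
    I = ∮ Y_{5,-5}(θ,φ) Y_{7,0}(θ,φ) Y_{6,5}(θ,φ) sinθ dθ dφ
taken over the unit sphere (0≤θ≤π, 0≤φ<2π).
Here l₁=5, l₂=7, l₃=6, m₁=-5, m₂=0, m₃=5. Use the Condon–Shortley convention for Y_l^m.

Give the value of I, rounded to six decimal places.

0.065670

Rules hold: Σm=0, L=18 even, 2≤6≤12.
N = 11·15·13 = 2145
Δ = 6!·4!·8!/19! = 1/174594420
Racah Σ t=1..5: t=1:−1/4147200 t=2:+1/207360 t=3:−1/82944 t=4:+1/207360 t=5:−1/4147200 = -1/345600
⇒ 3j(5 7 6; 0 0 0)² = 420/46189, sgn -1
Racah Σ t=6..6: t=6:+1/87091200 = 1/87091200
⇒ 3j(5 7 6; -5 0 5)² = 35/12597, sgn -1
4πI² = N·(3j₀)²·(3jₘ)² = 73500/1356277
I = +1·√(0.0541925/4π) = 0.06566963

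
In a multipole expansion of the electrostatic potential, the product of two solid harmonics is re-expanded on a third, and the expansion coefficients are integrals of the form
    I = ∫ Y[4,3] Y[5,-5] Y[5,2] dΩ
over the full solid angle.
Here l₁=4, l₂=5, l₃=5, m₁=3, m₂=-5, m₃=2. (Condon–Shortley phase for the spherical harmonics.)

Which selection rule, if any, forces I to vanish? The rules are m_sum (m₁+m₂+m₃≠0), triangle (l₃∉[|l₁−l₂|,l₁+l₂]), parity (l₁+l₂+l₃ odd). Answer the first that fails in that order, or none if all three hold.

m₁+m₂+m₃ = 3 − 5 + 2 = 0  ✓
triangle: |4−5|=1 ≤ l₃=5 ≤ 4+5=9  ✓
parity: l₁+l₂+l₃ = 14 is even  ✓

none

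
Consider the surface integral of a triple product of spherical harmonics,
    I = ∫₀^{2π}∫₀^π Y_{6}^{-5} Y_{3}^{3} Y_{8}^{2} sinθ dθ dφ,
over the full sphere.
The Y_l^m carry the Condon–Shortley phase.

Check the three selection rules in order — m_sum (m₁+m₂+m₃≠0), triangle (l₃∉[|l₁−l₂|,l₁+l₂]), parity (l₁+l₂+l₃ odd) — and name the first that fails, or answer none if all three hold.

parity

azimuthal sum: -5 + 3 + 2 = 0  ✓
3 ≤ 8 ≤ 9 (triangle on l)  ✓
L = 6 + 3 + 8 = 17 (odd)  ✗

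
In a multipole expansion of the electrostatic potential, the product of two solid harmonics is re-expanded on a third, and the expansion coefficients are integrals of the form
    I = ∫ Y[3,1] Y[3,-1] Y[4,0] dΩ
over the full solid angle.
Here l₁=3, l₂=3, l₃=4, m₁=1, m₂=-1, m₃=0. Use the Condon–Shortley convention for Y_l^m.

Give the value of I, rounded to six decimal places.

Checks pass: Σm=0; 10 even; l₃=4∈[0,6].
(2·3+1)(2·3+1)(2·4+1) = 441
Δ: 2! 4! 4! / 11! → 1/34650
sum: t=0:+1/72 t=1:−1/16 t=2:+1/72 = -5/144
3j²(3 3 4; 0 0 0) = Δ·Π!·Σ² = 2/77  (sign -1)
sum: t=0:+1/32 t=1:−1/36 t=2:+1/1152 = 5/1152
3j²(3 3 4; 1 -1 0) = Δ·Π!·Σ² = 1/1386  (sign +1)
combine: 4πI² = 441·2/77·1/1386 = 1/121
take √, sign -1: I = -0.02564498

-0.025645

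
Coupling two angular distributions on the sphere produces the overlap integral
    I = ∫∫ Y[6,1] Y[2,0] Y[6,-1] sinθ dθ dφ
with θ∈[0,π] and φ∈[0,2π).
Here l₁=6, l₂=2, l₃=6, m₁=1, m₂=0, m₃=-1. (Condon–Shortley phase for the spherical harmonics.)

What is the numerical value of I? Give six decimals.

-0.149094

Rules hold: Σm=0, L=14 even, 4≤6≤8.
N = 13·5·13 = 845
Δ = 2!·10!·2!/15! = 1/90090
Racah Σ t=0..2: t=0:+1/69120 t=1:−1/14400 t=2:+1/69120 = -7/172800
⇒ 3j(6 2 6; 0 0 0)² = 14/715, sgn -1
Racah Σ t=0..2: t=0:+1/57600 t=1:−1/17280 t=2:+1/120960 = -13/403200
⇒ 3j(6 2 6; 1 0 -1)² = 13/770, sgn +1
4πI² = N·(3j₀)²·(3jₘ)² = 169/605
I = -1·√(0.279339/4π) = -0.14909419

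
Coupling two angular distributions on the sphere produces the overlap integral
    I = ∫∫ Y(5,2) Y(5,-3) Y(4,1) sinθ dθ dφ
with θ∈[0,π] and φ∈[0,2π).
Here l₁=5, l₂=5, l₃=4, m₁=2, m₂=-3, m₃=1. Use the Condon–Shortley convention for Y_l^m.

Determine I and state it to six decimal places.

Rules hold: Σm=0, L=14 even, 0≤4≤10.
N = 11·11·9 = 1089
Δ = 6!·4!·4!/15! = 1/3153150
Racah Σ t=1..5: t=1:−1/69120 t=2:+1/1728 t=3:−1/576 t=4:+1/1728 t=5:−1/69120 = -7/11520
⇒ 3j(5 5 4; 0 0 0)² = 2/143, sgn -1
Racah Σ t=0..2: t=0:+1/17280 t=1:−1/2880 t=2:+1/6912 = -1/6912
⇒ 3j(5 5 4; 2 -3 1)² = 5/429, sgn +1
4πI² = N·(3j₀)²·(3jₘ)² = 30/169
I = -1·√(0.177515/4π) = -0.11885360

-0.118854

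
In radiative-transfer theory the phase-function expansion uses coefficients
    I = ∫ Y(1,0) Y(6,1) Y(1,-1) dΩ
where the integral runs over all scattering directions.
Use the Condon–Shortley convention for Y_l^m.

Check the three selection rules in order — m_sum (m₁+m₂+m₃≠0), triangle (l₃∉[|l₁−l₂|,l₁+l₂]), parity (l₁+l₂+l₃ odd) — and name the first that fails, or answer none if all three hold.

Σmᵢ = 0  ✓
l₃∈[|l₁−l₂|,l₁+l₂]=[5,7], have l₃=1  ✗
Σlᵢ = 8 ⇒ even

triangle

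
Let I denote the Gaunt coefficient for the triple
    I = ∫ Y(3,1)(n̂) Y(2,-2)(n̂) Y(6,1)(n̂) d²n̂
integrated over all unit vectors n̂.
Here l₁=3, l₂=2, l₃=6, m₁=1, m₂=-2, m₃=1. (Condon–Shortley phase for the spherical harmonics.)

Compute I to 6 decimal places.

0.000000

triangle: need 1≤l₃≤5, have 6; I=0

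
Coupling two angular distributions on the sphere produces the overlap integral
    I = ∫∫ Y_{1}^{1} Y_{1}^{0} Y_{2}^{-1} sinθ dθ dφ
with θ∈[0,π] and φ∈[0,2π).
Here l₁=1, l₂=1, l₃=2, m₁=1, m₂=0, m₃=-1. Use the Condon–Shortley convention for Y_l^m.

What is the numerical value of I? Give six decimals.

Checks pass: Σm=0; 4 even; l₃=2∈[0,2].
(2·1+1)(2·1+1)(2·2+1) = 45
Δ: 0! 2! 2! / 5! → 1/30
sum: t=0:+1/1 = 1/1
3j²(1 1 2; 0 0 0) = Δ·Π!·Σ² = 2/15  (sign +1)
sum: t=0:+1/2 = 1/2
3j²(1 1 2; 1 0 -1) = Δ·Π!·Σ² = 1/10  (sign -1)
combine: 4πI² = 45·2/15·1/10 = 3/5
take √, sign -1: I = -0.21850969

-0.218510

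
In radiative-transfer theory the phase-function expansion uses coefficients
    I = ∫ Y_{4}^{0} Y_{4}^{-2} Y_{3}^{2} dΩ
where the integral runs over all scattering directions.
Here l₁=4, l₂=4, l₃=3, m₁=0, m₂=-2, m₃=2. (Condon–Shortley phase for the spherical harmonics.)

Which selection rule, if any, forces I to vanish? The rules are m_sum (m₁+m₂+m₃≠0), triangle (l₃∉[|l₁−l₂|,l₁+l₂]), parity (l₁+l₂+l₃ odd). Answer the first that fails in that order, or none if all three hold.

parity

m₁+m₂+m₃ = 0 − 2 + 2 = 0  ✓
triangle: |4−4|=0 ≤ l₃=3 ≤ 4+4=8  ✓
parity: l₁+l₂+l₃ = 11 is odd  ✗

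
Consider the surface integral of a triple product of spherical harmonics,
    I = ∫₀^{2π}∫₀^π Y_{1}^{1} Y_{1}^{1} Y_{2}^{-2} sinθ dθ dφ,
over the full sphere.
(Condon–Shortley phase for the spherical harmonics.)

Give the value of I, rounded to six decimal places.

Rules hold: Σm=0, L=4 even, 0≤2≤2.
N = 3·3·5 = 45
Δ = 0!·2!·2!/5! = 1/30
Racah Σ t=0..0: t=0:+1/1 = 1/1
⇒ 3j(1 1 2; 0 0 0)² = 2/15, sgn +1
Racah Σ t=0..0: t=0:+1/4 = 1/4
⇒ 3j(1 1 2; 1 1 -2)² = 1/5, sgn +1
4πI² = N·(3j₀)²·(3jₘ)² = 6/5
I = +1·√(1.2/4π) = 0.30901936

0.309019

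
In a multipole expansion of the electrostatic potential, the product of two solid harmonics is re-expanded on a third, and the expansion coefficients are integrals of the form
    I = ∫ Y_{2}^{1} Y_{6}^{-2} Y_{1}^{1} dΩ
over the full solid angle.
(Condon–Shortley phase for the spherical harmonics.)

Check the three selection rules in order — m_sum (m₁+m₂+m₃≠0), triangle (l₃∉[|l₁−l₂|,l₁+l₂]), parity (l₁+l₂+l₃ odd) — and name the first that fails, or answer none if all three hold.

azimuthal sum: 1 − 2 + 1 = 0  ✓
4 ≤ 1 ≤ 8 (triangle on l)  ✗
L = 2 + 6 + 1 = 9 (odd)

triangle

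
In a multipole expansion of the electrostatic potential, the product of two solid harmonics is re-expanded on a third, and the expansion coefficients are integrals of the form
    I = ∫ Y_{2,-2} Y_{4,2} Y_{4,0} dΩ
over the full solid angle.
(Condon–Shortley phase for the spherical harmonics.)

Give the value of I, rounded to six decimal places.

-0.190365

Checks pass: Σm=0; 10 even; l₃=4∈[2,6].
(2·2+1)(2·4+1)(2·4+1) = 405
Δ: 2! 2! 6! / 11! → 1/13860
sum: t=0:+1/192 t=1:−1/36 t=2:+1/192 = -5/288
3j²(2 4 4; 0 0 0) = Δ·Π!·Σ² = 20/693  (sign -1)
sum: t=2:+1/192 = 1/192
3j²(2 4 4; -2 2 0) = Δ·Π!·Σ² = 3/77  (sign +1)
combine: 4πI² = 405·20/693·3/77 = 2700/5929
take √, sign -1: I = -0.19036462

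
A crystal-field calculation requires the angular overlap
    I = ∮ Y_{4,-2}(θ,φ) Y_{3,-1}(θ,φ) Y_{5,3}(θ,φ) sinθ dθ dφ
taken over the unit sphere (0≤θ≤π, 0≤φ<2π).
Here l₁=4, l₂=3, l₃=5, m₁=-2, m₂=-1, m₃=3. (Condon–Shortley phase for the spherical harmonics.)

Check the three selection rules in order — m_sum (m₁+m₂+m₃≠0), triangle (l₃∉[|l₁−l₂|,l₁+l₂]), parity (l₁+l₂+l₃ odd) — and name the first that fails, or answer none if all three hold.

m₁+m₂+m₃ = -2 − 1 + 3 = 0  ✓
triangle: |4−3|=1 ≤ l₃=5 ≤ 4+3=7  ✓
parity: l₁+l₂+l₃ = 12 is even  ✓

none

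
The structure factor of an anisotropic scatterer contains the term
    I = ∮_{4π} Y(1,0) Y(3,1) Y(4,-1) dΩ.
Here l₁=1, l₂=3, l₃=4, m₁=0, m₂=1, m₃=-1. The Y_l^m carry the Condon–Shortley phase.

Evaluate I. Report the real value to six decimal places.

-0.238414

m-sum 0 ✓  L=8 even ✓  2≤4≤4 ✓
Π(2lᵢ+1) = 3×7×9 = 189
triangle coeff Δ(1,3,4) = 1/252
Σ_t [0,0]: t=0:+1/36 = 1/36
(3j)²=4/63 [(1 3 4; 0 0 0)], sign=+1
Σ_t [0,0]: t=0:+1/48 = 1/48
(3j)²=5/84 [(1 3 4; 0 1 -1)], sign=-1
⇒ 4πI² = 5/7
I = (-1)√(5/7/(4π)) = -0.23841361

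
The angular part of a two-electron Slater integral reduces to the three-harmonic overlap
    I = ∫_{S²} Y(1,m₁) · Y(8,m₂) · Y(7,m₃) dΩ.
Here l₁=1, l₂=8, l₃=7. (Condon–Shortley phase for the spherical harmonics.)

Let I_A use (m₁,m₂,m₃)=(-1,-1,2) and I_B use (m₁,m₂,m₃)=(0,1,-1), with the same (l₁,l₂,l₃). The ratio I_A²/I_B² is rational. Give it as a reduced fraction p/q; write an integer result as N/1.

1/3

l's match ⇒ only the (l;m) 3-j factors differ between A and B.
A: triangle coeff Δ(1,8,7) = 1/2040; Σ_t [2,2]: t=2:+1/87091200 = 1/87091200; (3j)²=7/680 [(1 8 7; -1 -1 2)], sign=-1
B: triangle coeff Δ(1,8,7) = 1/2040; Σ_t [1,1]: t=1:−1/29030400 = -1/29030400; (3j)²=21/680 [(1 8 7; 0 1 -1)], sign=-1
I_A²/I_B² = (7/680)/(21/680) = 1/3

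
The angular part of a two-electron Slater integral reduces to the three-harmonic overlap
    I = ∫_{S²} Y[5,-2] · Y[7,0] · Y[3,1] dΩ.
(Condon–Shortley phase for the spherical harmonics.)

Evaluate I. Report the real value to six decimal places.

Σmᵢ = -1 ≠ 0, so the φ-integral vanishes; I = 0

0.000000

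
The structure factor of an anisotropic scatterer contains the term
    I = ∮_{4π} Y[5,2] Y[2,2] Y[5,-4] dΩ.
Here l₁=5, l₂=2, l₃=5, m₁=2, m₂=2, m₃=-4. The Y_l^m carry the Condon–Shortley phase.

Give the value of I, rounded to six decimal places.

-0.137240

Checks pass: Σm=0; 12 even; l₃=5∈[3,7].
(2·5+1)(2·2+1)(2·5+1) = 605
Δ: 2! 8! 2! / 13! → 1/38610
sum: t=0:+1/2880 t=1:−1/576 t=2:+1/2880 = -1/960
3j²(5 2 5; 0 0 0) = Δ·Π!·Σ² = 10/429  (sign +1)
sum: t=2:+1/20160 = 1/20160
3j²(5 2 5; 2 2 -4) = Δ·Π!·Σ² = 12/715  (sign -1)
combine: 4πI² = 605·10/429·12/715 = 40/169
take √, sign -1: I = -0.13724032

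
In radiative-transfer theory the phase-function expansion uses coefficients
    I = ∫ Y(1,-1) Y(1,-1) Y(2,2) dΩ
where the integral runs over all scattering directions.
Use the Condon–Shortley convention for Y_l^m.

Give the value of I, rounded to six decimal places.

0.309019

m-sum 0 ✓  L=4 even ✓  0≤2≤2 ✓
Π(2lᵢ+1) = 3×3×5 = 45
triangle coeff Δ(1,1,2) = 1/30
Σ_t [0,0]: t=0:+1/1 = 1/1
(3j)²=2/15 [(1 1 2; 0 0 0)], sign=+1
Σ_t [0,0]: t=0:+1/4 = 1/4
(3j)²=1/5 [(1 1 2; -1 -1 2)], sign=+1
⇒ 4πI² = 6/5
I = (+1)√(6/5/(4π)) = 0.30901936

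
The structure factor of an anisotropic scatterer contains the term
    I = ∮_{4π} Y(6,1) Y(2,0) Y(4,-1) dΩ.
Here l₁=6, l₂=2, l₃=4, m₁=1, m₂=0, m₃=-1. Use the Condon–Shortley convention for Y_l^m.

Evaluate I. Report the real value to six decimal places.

-0.230476

Rules hold: Σm=0, L=12 even, 4≤4≤8.
N = 13·5·9 = 585
Δ = 4!·8!·0!/13! = 1/6435
Racah Σ t=2..2: t=2:+1/2304 = 1/2304
⇒ 3j(6 2 4; 0 0 0)² = 5/143, sgn +1
Racah Σ t=2..2: t=2:+1/2880 = 1/2880
⇒ 3j(6 2 4; 1 0 -1)² = 14/429, sgn -1
4πI² = N·(3j₀)²·(3jₘ)² = 1050/1573
I = -1·√(0.667514/4π) = -0.23047581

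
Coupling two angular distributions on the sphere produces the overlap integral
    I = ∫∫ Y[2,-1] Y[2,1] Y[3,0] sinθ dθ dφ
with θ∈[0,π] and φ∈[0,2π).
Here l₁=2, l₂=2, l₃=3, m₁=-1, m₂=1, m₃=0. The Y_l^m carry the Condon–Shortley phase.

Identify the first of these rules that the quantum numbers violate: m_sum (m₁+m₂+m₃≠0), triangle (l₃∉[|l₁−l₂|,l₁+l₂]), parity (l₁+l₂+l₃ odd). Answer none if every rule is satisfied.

parity

azimuthal sum: -1 + 1 + 0 = 0  ✓
0 ≤ 3 ≤ 4 (triangle on l)  ✓
L = 2 + 2 + 3 = 7 (odd)  ✗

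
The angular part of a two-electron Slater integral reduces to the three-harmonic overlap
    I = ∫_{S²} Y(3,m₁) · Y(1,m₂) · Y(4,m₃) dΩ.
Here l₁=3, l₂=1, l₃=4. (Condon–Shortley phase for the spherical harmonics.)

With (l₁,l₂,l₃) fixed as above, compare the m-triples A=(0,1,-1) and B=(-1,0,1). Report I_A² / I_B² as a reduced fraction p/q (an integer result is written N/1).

2/3

l's match ⇒ only the (l;m) 3-j factors differ between A and B.
A: triangle coeff Δ(3,1,4) = 1/252; Σ_t [0,0]: t=0:+1/72 = 1/72; (3j)²=5/126 [(3 1 4; 0 1 -1)], sign=-1
B: triangle coeff Δ(3,1,4) = 1/252; Σ_t [0,0]: t=0:+1/48 = 1/48; (3j)²=5/84 [(3 1 4; -1 0 1)], sign=-1
I_A²/I_B² = (5/126)/(5/84) = 2/3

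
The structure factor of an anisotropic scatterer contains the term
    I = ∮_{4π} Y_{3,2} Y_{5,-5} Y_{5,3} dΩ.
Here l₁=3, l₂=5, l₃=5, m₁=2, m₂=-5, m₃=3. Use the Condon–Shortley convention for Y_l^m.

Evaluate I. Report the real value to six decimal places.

0.000000

Σlᵢ=13 odd — θ-integrand is odd under cosθ→−cosθ; I=0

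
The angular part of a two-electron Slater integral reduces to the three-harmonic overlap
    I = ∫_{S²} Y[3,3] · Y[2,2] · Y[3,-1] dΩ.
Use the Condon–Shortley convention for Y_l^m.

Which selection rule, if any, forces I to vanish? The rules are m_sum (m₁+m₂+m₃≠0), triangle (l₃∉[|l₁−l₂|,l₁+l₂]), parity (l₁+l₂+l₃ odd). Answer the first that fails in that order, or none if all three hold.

m_sum

m₁+m₂+m₃ = 3 + 2 − 1 = 4  ✗
triangle: |3−2|=1 ≤ l₃=3 ≤ 3+2=5
parity: l₁+l₂+l₃ = 8 is even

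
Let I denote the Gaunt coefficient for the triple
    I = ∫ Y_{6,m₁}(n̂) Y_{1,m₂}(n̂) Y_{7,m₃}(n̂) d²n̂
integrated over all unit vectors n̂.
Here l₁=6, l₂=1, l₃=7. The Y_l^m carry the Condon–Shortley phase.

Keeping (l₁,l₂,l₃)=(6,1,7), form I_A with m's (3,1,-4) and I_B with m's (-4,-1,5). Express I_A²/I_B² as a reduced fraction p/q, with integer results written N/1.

5/6

Same 6,1,7: normalisation and zero-m 3j drop out of the ratio.
A: Δ: 0! 12! 2! / 15! → 1/1365; sum: t=0:+1/4354560 = 1/4354560; 3j²(6 1 7; 3 1 -4) = Δ·Π!·Σ² = 11/273  (sign -1)
B: Δ: 0! 12! 2! / 15! → 1/1365; sum: t=0:+1/14515200 = 1/14515200; 3j²(6 1 7; -4 -1 5) = Δ·Π!·Σ² = 22/455  (sign +1)
I_A²/I_B² = (11/273)/(22/455) = 5/6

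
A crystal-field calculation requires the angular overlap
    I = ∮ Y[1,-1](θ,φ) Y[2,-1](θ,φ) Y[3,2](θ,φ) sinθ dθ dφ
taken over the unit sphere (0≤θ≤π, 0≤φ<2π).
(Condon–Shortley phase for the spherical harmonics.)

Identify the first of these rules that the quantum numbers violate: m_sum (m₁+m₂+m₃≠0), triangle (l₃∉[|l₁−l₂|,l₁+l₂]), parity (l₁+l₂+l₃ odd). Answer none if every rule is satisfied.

none

m₁+m₂+m₃ = -1 − 1 + 2 = 0  ✓
triangle: |1−2|=1 ≤ l₃=3 ≤ 1+2=3  ✓
parity: l₁+l₂+l₃ = 6 is even  ✓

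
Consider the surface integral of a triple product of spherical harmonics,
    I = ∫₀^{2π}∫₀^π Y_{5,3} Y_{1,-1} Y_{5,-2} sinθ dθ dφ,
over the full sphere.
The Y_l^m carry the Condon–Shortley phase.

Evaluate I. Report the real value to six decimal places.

L=11 odd ⇒ parity kills the (l;000) factor ⇒ I = 0

0.000000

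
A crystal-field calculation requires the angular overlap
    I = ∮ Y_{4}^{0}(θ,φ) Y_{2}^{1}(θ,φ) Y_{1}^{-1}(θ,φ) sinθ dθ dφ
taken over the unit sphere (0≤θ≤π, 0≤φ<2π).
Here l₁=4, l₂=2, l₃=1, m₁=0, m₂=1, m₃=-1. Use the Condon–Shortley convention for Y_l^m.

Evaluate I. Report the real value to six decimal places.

l₃=1 ∉ [2,6] — triangle fails ⇒ I = 0

0.000000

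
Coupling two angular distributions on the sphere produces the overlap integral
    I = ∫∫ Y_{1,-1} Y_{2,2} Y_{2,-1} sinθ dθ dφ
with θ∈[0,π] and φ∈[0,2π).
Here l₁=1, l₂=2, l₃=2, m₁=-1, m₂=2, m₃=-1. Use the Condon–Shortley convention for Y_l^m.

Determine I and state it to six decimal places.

l₁+l₂+l₃=5 is odd: 3j(l;000)=0 ⇒ I=0

0.000000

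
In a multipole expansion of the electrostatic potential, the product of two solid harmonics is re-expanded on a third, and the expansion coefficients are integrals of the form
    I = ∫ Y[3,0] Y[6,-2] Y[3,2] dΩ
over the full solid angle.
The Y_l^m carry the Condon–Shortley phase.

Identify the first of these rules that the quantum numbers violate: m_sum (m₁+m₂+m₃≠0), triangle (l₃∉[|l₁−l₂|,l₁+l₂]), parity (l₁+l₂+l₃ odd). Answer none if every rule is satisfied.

none

Σmᵢ = 0  ✓
l₃∈[|l₁−l₂|,l₁+l₂]=[3,9], have l₃=3  ✓
Σlᵢ = 12 ⇒ even  ✓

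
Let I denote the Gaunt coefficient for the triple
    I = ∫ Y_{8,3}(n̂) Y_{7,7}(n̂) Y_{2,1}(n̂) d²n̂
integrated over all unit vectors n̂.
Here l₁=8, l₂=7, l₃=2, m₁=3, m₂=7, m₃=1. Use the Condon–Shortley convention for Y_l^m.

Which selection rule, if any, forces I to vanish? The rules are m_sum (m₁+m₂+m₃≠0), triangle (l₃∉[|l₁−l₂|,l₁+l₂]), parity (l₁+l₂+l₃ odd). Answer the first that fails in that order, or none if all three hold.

m_sum

azimuthal sum: 3 + 7 + 1 = 11  ✗
1 ≤ 2 ≤ 15 (triangle on l)
L = 8 + 7 + 2 = 17 (odd)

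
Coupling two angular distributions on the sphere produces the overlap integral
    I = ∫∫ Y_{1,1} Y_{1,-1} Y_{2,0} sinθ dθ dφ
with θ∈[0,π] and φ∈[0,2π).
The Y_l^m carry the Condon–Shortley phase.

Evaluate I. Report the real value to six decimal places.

Rules hold: Σm=0, L=4 even, 0≤2≤2.
N = 3·3·5 = 45
Δ = 0!·2!·2!/5! = 1/30
Racah Σ t=0..0: t=0:+1/1 = 1/1
⇒ 3j(1 1 2; 0 0 0)² = 2/15, sgn +1
Racah Σ t=0..0: t=0:+1/4 = 1/4
⇒ 3j(1 1 2; 1 -1 0)² = 1/30, sgn +1
4πI² = N·(3j₀)²·(3jₘ)² = 1/5
I = +1·√(0.2/4π) = 0.12615663

0.126157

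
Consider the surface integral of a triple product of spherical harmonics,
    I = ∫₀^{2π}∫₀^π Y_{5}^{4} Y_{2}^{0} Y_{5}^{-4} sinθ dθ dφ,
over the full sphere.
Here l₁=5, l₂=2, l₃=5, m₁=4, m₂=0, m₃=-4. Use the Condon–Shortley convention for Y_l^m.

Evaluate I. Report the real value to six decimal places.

-0.097044

m-sum 0 ✓  L=12 even ✓  3≤5≤7 ✓
Π(2lᵢ+1) = 11×5×11 = 605
triangle coeff Δ(5,2,5) = 1/38610
Σ_t [0,2]: t=0:+1/2880 t=1:−1/576 t=2:+1/2880 = -1/960
(3j)²=10/429 [(5 2 5; 0 0 0)], sign=+1
Σ_t [0,1]: t=0:+1/20160 t=1:−1/40320 = 1/40320
(3j)²=6/715 [(5 2 5; 4 0 -4)], sign=-1
⇒ 4πI² = 20/169
I = (-1)√(20/169/(4π)) = -0.09704356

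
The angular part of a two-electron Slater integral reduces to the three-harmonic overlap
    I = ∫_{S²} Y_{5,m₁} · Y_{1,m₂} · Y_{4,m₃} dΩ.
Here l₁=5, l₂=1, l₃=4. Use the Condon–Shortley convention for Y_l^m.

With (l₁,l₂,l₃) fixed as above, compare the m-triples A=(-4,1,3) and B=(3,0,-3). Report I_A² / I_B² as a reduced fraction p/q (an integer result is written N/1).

Shared (l₁,l₂,l₃)=(5,1,4): N and (l;000)² cancel in I_A²/I_B².
A: Δ = 2!·8!·0!/11! = 1/495; Racah Σ t=2..2: t=2:+1/10080 = 1/10080; ⇒ 3j(5 1 4; -4 1 3)² = 4/55, sgn -1
B: Δ = 2!·8!·0!/11! = 1/495; Racah Σ t=1..1: t=1:−1/5040 = -1/5040; ⇒ 3j(5 1 4; 3 0 -3)² = 16/495, sgn +1
I_A²/I_B² = (4/55)/(16/495) = 9/4

9/4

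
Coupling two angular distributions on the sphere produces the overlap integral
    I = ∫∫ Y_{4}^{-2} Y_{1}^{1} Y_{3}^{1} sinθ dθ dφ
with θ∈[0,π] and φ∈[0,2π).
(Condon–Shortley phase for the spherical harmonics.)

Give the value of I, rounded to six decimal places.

0.238414

Checks pass: Σm=0; 8 even; l₃=3∈[3,5].
(2·4+1)(2·1+1)(2·3+1) = 189
Δ: 2! 6! 0! / 9! → 1/252
sum: t=1:−1/36 = -1/36
3j²(4 1 3; 0 0 0) = Δ·Π!·Σ² = 4/63  (sign +1)
sum: t=2:+1/96 = 1/96
3j²(4 1 3; -2 1 1) = Δ·Π!·Σ² = 5/84  (sign +1)
combine: 4πI² = 189·4/63·5/84 = 5/7
take √, sign +1: I = 0.23841361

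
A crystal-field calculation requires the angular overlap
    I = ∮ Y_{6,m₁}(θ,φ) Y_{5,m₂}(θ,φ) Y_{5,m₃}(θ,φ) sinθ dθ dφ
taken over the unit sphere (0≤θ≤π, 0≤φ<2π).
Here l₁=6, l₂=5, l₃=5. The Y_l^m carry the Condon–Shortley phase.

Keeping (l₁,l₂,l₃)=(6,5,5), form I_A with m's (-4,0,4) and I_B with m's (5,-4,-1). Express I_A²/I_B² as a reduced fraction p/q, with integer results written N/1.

Same 6,5,5: normalisation and zero-m 3j drop out of the ratio.
A: Δ: 6! 6! 4! / 17! → 1/28588560; sum: t=4:+1/207360 t=5:−1/345600 = 1/518400; 3j²(6 5 5; -4 0 4) = Δ·Π!·Σ² = 12/2431  (sign -1)
B: Δ: 6! 6! 4! / 17! → 1/28588560; sum: t=0:+1/518400 t=1:−1/2073600 = 1/691200; 3j²(6 5 5; 5 -4 -1) = Δ·Π!·Σ² = 81/4420  (sign +1)
I_A²/I_B² = (12/2431)/(81/4420) = 80/297

80/297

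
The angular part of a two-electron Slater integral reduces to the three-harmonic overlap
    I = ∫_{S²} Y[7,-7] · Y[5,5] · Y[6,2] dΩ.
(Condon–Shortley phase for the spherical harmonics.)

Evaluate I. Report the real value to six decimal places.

Rules hold: Σm=0, L=18 even, 2≤6≤12.
N = 15·11·13 = 2145
Δ = 6!·8!·4!/19! = 1/174594420
Racah Σ t=1..5: t=1:−1/4147200 t=2:+1/207360 t=3:−1/82944 t=4:+1/207360 t=5:−1/4147200 = -1/345600
⇒ 3j(7 5 6; 0 0 0)² = 420/46189, sgn -1
Racah Σ t=6..6: t=6:+1/696729600 = 1/696729600
⇒ 3j(7 5 6; -7 5 2)² = 7/1938, sgn +1
4πI² = N·(3j₀)²·(3jₘ)² = 7350/104329
I = -1·√(0.0704502/4π) = -0.07487489

-0.074875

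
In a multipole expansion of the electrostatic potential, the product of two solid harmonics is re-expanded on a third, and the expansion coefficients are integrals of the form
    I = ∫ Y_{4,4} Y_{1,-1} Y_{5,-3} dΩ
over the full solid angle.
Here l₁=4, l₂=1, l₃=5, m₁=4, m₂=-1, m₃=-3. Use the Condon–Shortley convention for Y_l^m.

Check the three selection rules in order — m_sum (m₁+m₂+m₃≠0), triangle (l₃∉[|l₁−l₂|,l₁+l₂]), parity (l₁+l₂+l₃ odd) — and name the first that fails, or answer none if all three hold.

none

azimuthal sum: 4 − 1 − 3 = 0  ✓
3 ≤ 5 ≤ 5 (triangle on l)  ✓
L = 4 + 1 + 5 = 10 (even)  ✓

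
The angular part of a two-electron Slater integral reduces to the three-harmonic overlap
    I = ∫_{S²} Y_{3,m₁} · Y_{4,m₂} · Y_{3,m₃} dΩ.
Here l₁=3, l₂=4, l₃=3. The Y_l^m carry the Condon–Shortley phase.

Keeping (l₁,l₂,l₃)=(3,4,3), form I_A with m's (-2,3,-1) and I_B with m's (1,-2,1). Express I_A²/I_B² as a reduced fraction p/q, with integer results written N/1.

7/20

Same 3,4,3: normalisation and zero-m 3j drop out of the ratio.
A: Δ: 4! 2! 4! / 11! → 1/34650; sum: t=3:−1/288 t=4:+1/144 = 1/288; 3j²(3 4 3; -2 3 -1) = Δ·Π!·Σ² = 1/99  (sign +1)
B: Δ: 4! 2! 4! / 11! → 1/34650; sum: t=0:+1/192 t=1:−1/36 t=2:+1/192 = -5/288; 3j²(3 4 3; 1 -2 1) = Δ·Π!·Σ² = 20/693  (sign -1)
I_A²/I_B² = (1/99)/(20/693) = 7/20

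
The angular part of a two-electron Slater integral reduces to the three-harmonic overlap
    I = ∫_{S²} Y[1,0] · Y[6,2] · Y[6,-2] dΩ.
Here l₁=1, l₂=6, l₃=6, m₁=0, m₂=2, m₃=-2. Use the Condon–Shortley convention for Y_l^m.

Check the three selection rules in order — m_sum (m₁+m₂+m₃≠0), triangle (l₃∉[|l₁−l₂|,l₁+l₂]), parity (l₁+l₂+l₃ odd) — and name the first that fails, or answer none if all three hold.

parity

m₁+m₂+m₃ = 0 + 2 − 2 = 0  ✓
triangle: |1−6|=5 ≤ l₃=6 ≤ 1+6=7  ✓
parity: l₁+l₂+l₃ = 13 is odd  ✗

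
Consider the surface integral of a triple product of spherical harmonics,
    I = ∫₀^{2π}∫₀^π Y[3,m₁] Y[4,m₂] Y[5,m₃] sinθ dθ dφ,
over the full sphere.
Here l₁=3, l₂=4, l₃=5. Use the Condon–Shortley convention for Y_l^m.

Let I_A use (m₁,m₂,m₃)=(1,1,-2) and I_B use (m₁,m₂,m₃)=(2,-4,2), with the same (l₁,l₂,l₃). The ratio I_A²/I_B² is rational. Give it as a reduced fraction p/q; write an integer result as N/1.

l's match ⇒ only the (l;m) 3-j factors differ between A and B.
A: triangle coeff Δ(3,4,5) = 1/180180; Σ_t [0,2]: t=0:+1/960 t=1:−1/288 t=2:+1/1728 = -1/540; (3j)²=128/6435 [(3 4 5; 1 1 -2)], sign=+1
B: triangle coeff Δ(3,4,5) = 1/180180; Σ_t [0,0]: t=0:+1/8640 = 1/8640; (3j)²=14/1287 [(3 4 5; 2 -4 2)], sign=-1
I_A²/I_B² = (128/6435)/(14/1287) = 64/35

64/35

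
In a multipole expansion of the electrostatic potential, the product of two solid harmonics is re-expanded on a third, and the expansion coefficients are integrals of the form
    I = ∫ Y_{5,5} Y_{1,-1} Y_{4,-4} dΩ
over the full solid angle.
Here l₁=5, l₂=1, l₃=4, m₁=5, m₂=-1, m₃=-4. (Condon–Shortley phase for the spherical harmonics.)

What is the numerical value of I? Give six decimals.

-0.329416

Checks pass: Σm=0; 10 even; l₃=4∈[4,6].
(2·5+1)(2·1+1)(2·4+1) = 297
Δ: 2! 8! 0! / 11! → 1/495
sum: t=1:−1/576 = -1/576
3j²(5 1 4; 0 0 0) = Δ·Π!·Σ² = 5/99  (sign -1)
sum: t=0:+1/80640 = 1/80640
3j²(5 1 4; 5 -1 -4) = Δ·Π!·Σ² = 1/11  (sign +1)
combine: 4πI² = 297·5/99·1/11 = 15/11
take √, sign -1: I = -0.32941575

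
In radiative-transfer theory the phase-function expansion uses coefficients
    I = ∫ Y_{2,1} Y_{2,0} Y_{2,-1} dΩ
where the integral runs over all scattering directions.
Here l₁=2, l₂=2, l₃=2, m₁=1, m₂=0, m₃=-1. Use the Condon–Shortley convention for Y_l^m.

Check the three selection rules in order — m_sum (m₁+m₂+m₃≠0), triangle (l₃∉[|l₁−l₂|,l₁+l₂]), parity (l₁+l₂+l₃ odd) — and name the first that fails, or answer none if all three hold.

azimuthal sum: 1 + 0 − 1 = 0  ✓
0 ≤ 2 ≤ 4 (triangle on l)  ✓
L = 2 + 2 + 2 = 6 (even)  ✓

none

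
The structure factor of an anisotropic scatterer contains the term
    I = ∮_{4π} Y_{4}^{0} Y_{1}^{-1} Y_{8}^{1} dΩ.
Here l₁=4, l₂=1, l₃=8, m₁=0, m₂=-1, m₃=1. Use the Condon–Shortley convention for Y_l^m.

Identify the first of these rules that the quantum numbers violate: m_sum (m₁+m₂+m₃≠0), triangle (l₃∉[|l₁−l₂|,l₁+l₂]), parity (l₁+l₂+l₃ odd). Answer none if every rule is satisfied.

m₁+m₂+m₃ = 0 − 1 + 1 = 0  ✓
triangle: |4−1|=3 ≤ l₃=8 ≤ 4+1=5  ✗
parity: l₁+l₂+l₃ = 13 is odd

triangle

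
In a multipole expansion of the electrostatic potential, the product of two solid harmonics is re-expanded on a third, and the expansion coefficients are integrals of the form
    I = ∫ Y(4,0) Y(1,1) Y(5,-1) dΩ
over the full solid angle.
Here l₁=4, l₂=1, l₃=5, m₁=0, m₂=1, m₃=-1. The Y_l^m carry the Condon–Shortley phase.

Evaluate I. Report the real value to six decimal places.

Rules hold: Σm=0, L=10 even, 3≤5≤5.
N = 9·3·11 = 297
Δ = 0!·8!·2!/11! = 1/495
Racah Σ t=0..0: t=0:+1/576 = 1/576
⇒ 3j(4 1 5; 0 0 0)² = 5/99, sgn -1
Racah Σ t=0..0: t=0:+1/1152 = 1/1152
⇒ 3j(4 1 5; 0 1 -1)² = 1/33, sgn +1
4πI² = N·(3j₀)²·(3jₘ)² = 5/11
I = -1·√(0.454545/4π) = -0.19018827

-0.190188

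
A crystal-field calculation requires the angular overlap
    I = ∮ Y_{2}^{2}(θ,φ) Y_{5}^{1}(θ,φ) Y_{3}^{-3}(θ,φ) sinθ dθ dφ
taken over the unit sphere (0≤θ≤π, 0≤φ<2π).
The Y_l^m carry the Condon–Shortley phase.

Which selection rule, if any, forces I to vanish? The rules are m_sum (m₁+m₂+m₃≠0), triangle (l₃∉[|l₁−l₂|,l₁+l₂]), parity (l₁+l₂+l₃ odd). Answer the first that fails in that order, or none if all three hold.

none

m₁+m₂+m₃ = 2 + 1 − 3 = 0  ✓
triangle: |2−5|=3 ≤ l₃=3 ≤ 2+5=7  ✓
parity: l₁+l₂+l₃ = 10 is even  ✓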